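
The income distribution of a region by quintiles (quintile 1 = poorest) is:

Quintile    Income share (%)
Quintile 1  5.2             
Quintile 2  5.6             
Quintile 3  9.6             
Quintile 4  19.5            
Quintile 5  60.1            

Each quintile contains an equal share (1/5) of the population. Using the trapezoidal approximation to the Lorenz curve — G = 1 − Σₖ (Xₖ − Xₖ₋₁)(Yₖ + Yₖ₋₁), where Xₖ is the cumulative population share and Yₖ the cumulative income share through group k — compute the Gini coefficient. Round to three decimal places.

0.495

Cumulative income shares Yₖ: 0.0520, 0.1080, 0.2040, 0.3990, 1.0000
Σ (Xₖ−Xₖ₋₁)(Yₖ+Yₖ₋₁) = (1/5)(0.0520+0.0000) + (1/5)(0.1080+0.0520) + (1/5)(0.2040+0.1080) + (1/5)(0.3990+0.2040) + (1/5)(1.0000+0.3990)
  = 0.0104 + 0.0320 + 0.0624 + 0.1206 + 0.2798 = 0.5052
G = 1 − 0.5052 = 0.4948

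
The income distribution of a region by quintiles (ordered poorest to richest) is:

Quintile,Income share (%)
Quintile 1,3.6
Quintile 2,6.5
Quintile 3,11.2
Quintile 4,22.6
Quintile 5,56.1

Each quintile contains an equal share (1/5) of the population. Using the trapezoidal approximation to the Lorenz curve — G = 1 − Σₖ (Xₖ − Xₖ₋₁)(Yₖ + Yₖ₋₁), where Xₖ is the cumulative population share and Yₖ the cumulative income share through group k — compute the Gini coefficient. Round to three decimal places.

0.484

Cumulative income shares Yₖ: 0.0360, 0.1010, 0.2130, 0.4390, 1.0000
Σ (Xₖ−Xₖ₋₁)(Yₖ+Yₖ₋₁) = (1/5)(0.0360+0.0000) + (1/5)(0.1010+0.0360) + (1/5)(0.2130+0.1010) + (1/5)(0.4390+0.2130) + (1/5)(1.0000+0.4390)
  = 0.0072 + 0.0274 + 0.0628 + 0.1304 + 0.2878 = 0.5156
G = 1 − 0.5156 = 0.4844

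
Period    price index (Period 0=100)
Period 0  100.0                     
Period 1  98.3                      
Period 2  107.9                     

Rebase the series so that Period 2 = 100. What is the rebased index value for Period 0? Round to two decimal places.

Rebased(Period 0) = 100.0 / 107.9 × 100 = 92.6784

92.68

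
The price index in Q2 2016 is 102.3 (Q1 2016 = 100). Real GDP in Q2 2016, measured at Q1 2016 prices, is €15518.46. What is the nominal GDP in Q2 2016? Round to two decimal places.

15875.38

Nominal = Real × (Index/100) = 15518.46 × (102.3/100)
        = 15518.46 × 1.023 = 15875.3846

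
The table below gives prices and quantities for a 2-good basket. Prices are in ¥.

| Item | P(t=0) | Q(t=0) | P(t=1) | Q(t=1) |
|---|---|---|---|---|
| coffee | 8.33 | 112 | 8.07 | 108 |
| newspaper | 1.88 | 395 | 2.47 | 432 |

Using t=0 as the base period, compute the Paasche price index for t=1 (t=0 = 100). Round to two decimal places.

113.25

Paasche price index uses current-period quantities as weights.
ΣP(t=1)·Q(t=1) = 8.07×108 + 2.47×432 = 871.56 + 1067.04 = 1938.6
ΣP(t=0)·Q(t=1) = 8.33×108 + 1.88×432 = 899.64 + 812.16 = 1711.8
Index = 1938.6 / 1711.8 × 100 = 113.2492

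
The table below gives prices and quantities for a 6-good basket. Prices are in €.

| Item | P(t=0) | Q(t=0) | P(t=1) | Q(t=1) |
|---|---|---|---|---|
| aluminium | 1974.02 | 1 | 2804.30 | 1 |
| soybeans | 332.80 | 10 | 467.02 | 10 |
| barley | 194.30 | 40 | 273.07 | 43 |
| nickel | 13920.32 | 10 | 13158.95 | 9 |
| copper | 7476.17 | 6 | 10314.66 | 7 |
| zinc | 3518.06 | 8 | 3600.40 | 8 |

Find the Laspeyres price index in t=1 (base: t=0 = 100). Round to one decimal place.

106.8

Laspeyres price index uses base-period quantities as weights.
ΣP(t=1)·Q(t=0) = 2804.30×1 + 467.02×10 + 273.07×40 + 13158.95×10 + 10314.66×6 + 3600.40×8 = 2804.3 + 4670.2 + 10922.8 + 131589.5 + 61887.96 + 28803.2 = 240677.96
ΣP(t=0)·Q(t=0) = 1974.02×1 + 332.80×10 + 194.30×40 + 13920.32×10 + 7476.17×6 + 3518.06×8 = 1974.02 + 3328 + 7772 + 139203.2 + 44857.02 + 28144.48 = 225278.72
Index = 240677.96 / 225278.72 × 100 = 106.8356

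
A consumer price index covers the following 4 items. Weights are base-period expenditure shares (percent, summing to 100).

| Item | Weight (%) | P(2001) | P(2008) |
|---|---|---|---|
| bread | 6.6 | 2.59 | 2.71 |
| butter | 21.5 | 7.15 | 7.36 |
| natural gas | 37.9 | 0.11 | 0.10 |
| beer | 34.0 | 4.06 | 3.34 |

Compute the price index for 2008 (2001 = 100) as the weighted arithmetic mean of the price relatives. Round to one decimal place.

bread: 6.6 × (2.71/2.59) = 6.6 × 1.046332 = 6.9058
butter: 21.5 × (7.36/7.15) = 21.5 × 1.029371 = 22.1315
natural gas: 37.9 × (0.10/0.11) = 37.9 × 0.909091 = 34.4545
beer: 34.0 × (3.34/4.06) = 34.0 × 0.822660 = 27.9704
Index = Σ wᵢ·(p₁ᵢ/p₀ᵢ) = 6.9058 + 22.1315 + 34.4545 + 27.9704 = 91.4622

91.5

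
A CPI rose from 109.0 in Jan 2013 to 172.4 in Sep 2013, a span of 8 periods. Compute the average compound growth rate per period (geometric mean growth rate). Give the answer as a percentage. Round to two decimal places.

5.90%

Growth factor = (172.4/109.0)^(1/8) = (1.581651)^(1/8) = 1.058983
Growth rate = 1.058983 − 1 = 0.058983 = 5.8983%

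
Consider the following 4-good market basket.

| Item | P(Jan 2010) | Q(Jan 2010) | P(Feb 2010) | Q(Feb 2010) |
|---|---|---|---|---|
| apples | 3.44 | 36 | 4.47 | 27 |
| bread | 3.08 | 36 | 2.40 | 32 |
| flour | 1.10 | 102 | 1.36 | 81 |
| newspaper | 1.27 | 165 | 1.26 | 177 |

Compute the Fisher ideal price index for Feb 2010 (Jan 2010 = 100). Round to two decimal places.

Laspeyres component (base-period weights):
ΣP(Feb 2010)Q(Jan 2010) = 4.47×36 + 2.40×36 + 1.36×102 + 1.26×165 = 160.92 + 86.4 + 138.72 + 207.9 = 593.94
ΣP(Jan 2010)Q(Jan 2010) = 3.44×36 + 3.08×36 + 1.10×102 + 1.27×165 = 123.84 + 110.88 + 112.2 + 209.55 = 556.47
L = 593.94 / 556.47 × 100 = 106.7335
Paasche component (current-period weights):
ΣP(Feb 2010)Q(Feb 2010) = 4.47×27 + 2.40×32 + 1.36×81 + 1.26×177 = 120.69 + 76.8 + 110.16 + 223.02 = 530.67
ΣP(Jan 2010)Q(Feb 2010) = 3.44×27 + 3.08×32 + 1.10×81 + 1.27×177 = 92.88 + 98.56 + 89.1 + 224.79 = 505.33
P = 530.67 / 505.33 × 100 = 105.0145
Fisher = √(L × P) = √(106.7335 × 105.0145) = 105.8705

105.87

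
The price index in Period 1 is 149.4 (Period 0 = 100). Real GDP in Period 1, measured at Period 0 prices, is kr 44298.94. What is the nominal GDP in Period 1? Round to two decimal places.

Nominal = Real × (Index/100) = 44298.94 × (149.4/100)
        = 44298.94 × 1.494 = 66182.6164

66182.62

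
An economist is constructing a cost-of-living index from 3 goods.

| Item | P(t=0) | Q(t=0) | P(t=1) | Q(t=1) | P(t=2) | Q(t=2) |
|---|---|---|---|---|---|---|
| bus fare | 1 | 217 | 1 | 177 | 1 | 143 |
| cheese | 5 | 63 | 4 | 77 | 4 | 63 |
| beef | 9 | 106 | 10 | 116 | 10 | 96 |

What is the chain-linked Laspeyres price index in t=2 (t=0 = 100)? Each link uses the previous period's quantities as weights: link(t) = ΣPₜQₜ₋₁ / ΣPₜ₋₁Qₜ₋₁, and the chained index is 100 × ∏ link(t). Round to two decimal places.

Link t=0→t=1:
ΣP(t=1)Q(t=0) = 1×217 + 4×63 + 10×106 = 217 + 252 + 1060 = 1529
ΣP(t=0)Q(t=0) = 1×217 + 5×63 + 9×106 = 217 + 315 + 954 = 1486
link = 1529/1486 = 1.028937
Link t=1→t=2:
ΣP(t=2)Q(t=1) = 1×177 + 4×77 + 10×116 = 177 + 308 + 1160 = 1645
ΣP(t=1)Q(t=1) = 1×177 + 4×77 + 10×116 = 177 + 308 + 1160 = 1645
link = 1645/1645 = 1.000000
Chained index = 100 × 1.028937 × 1.000000 = 102.8937

102.89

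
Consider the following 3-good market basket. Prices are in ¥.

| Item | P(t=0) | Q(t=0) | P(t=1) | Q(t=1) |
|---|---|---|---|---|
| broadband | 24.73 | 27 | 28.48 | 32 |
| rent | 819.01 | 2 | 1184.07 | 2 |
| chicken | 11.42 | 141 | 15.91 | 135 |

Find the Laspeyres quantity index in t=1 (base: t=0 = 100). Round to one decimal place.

101.4

Laspeyres quantity index uses base-period prices as weights.
ΣP(t=0)·Q(t=1) = 24.73×32 + 819.01×2 + 11.42×135 = 791.36 + 1638.02 + 1541.7 = 3971.08
ΣP(t=0)·Q(t=0) = 24.73×27 + 819.01×2 + 11.42×141 = 667.71 + 1638.02 + 1610.22 = 3915.95
Index = 3971.08 / 3915.95 × 100 = 101.4078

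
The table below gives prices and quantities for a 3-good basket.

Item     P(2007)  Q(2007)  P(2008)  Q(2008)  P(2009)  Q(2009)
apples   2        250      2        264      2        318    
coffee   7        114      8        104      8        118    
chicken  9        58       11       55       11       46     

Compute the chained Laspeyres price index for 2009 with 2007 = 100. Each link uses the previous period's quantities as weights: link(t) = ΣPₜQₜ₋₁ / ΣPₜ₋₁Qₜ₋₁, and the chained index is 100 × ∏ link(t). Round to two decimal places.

112.64

Link 2007→2008:
ΣP(2008)Q(2007) = 2×250 + 8×114 + 11×58 = 500 + 912 + 638 = 2050
ΣP(2007)Q(2007) = 2×250 + 7×114 + 9×58 = 500 + 798 + 522 = 1820
link = 2050/1820 = 1.126374
Link 2008→2009:
ΣP(2009)Q(2008) = 2×264 + 8×104 + 11×55 = 528 + 832 + 605 = 1965
ΣP(2008)Q(2008) = 2×264 + 8×104 + 11×55 = 528 + 832 + 605 = 1965
link = 1965/1965 = 1.000000
Chained index = 100 × 1.126374 × 1.000000 = 112.6374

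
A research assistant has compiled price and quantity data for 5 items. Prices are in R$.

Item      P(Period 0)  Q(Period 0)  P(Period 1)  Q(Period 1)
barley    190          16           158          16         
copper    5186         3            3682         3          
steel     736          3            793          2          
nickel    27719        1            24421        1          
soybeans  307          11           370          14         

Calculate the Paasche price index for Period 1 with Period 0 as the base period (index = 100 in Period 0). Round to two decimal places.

Paasche price index uses current-period quantities as weights.
ΣP(Period 1)·Q(Period 1) = 158×16 + 3682×3 + 793×2 + 24421×1 + 370×14 = 2528 + 11046 + 1586 + 24421 + 5180 = 44761
ΣP(Period 0)·Q(Period 1) = 190×16 + 5186×3 + 736×2 + 27719×1 + 307×14 = 3040 + 15558 + 1472 + 27719 + 4298 = 52087
Index = 44761 / 52087 × 100 = 85.9351

85.94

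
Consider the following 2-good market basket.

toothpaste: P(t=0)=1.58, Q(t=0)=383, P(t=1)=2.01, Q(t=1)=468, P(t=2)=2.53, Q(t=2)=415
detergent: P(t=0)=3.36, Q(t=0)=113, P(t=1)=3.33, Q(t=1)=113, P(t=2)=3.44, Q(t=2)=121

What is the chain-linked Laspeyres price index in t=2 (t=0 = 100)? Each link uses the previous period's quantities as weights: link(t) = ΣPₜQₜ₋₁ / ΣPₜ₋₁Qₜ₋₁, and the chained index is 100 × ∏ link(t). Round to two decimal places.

138.98

Link t=0→t=1:
ΣP(t=1)Q(t=0) = 2.01×383 + 3.33×113 = 769.83 + 376.29 = 1146.12
ΣP(t=0)Q(t=0) = 1.58×383 + 3.36×113 = 605.14 + 379.68 = 984.82
link = 1146.12/984.82 = 1.163786
Link t=1→t=2:
ΣP(t=2)Q(t=1) = 2.53×468 + 3.44×113 = 1184.04 + 388.72 = 1572.76
ΣP(t=1)Q(t=1) = 2.01×468 + 3.33×113 = 940.68 + 376.29 = 1316.97
link = 1572.76/1316.97 = 1.194226
Chained index = 100 × 1.163786 × 1.194226 = 138.9824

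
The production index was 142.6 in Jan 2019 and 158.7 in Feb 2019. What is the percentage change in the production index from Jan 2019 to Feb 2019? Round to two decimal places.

11.29%

Change = (158.7 − 142.6) / 142.6 × 100
       = 16.1 / 142.6 × 100 = 11.2903%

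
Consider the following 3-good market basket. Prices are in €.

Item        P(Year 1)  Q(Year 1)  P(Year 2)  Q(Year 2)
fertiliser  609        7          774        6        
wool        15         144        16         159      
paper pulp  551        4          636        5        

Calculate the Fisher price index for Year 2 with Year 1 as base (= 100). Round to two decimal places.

118.45

Laspeyres component (base-period weights):
ΣP(Year 2)Q(Year 1) = 774×7 + 16×144 + 636×4 = 5418 + 2304 + 2544 = 10266
ΣP(Year 1)Q(Year 1) = 609×7 + 15×144 + 551×4 = 4263 + 2160 + 2204 = 8627
L = 10266 / 8627 × 100 = 118.9985
Paasche component (current-period weights):
ΣP(Year 2)Q(Year 2) = 774×6 + 16×159 + 636×5 = 4644 + 2544 + 3180 = 10368
ΣP(Year 1)Q(Year 2) = 609×6 + 15×159 + 551×5 = 3654 + 2385 + 2755 = 8794
P = 10368 / 8794 × 100 = 117.8986
Fisher = √(L × P) = √(118.9985 × 117.8986) = 118.4473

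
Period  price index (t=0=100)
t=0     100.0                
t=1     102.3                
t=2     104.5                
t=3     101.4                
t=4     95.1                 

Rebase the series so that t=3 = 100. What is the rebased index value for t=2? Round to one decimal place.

Rebased(t=2) = 104.5 / 101.4 × 100 = 103.0572

103.1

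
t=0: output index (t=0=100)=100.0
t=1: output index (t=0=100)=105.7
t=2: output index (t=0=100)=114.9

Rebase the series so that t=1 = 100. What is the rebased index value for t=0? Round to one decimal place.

94.6

Rebased(t=0) = 100.0 / 105.7 × 100 = 94.6074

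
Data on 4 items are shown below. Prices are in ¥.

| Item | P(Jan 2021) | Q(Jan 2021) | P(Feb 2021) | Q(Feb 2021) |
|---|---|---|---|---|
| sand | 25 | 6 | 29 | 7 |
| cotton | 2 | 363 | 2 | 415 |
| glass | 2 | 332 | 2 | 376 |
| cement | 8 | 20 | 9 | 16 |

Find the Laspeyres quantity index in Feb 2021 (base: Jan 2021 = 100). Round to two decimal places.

Laspeyres quantity index uses base-period prices as weights.
ΣP(Jan 2021)·Q(Feb 2021) = 25×7 + 2×415 + 2×376 + 8×16 = 175 + 830 + 752 + 128 = 1885
ΣP(Jan 2021)·Q(Jan 2021) = 25×6 + 2×363 + 2×332 + 8×20 = 150 + 726 + 664 + 160 = 1700
Index = 1885 / 1700 × 100 = 110.8824

110.88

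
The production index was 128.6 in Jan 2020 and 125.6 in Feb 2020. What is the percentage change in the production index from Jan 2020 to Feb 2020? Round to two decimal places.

Change = (125.6 − 128.6) / 128.6 × 100
       = -3.0 / 128.6 × 100 = -2.3328%

-2.33%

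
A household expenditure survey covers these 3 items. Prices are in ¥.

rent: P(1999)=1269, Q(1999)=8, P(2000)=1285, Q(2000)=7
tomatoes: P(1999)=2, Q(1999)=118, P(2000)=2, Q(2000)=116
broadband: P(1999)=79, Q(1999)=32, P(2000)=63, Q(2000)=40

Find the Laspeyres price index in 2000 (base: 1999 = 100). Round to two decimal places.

97.03

Laspeyres price index uses base-period quantities as weights.
ΣP(2000)·Q(1999) = 1285×8 + 2×118 + 63×32 = 10280 + 236 + 2016 = 12532
ΣP(1999)·Q(1999) = 1269×8 + 2×118 + 79×32 = 10152 + 236 + 2528 = 12916
Index = 12532 / 12916 × 100 = 97.0269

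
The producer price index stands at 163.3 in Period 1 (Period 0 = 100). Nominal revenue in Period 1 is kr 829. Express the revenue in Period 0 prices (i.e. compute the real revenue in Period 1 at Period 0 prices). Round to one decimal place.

507.7

Real = Nominal ÷ (Index/100) = 829 ÷ (163.3/100)
     = 829 ÷ 1.633 = 507.6546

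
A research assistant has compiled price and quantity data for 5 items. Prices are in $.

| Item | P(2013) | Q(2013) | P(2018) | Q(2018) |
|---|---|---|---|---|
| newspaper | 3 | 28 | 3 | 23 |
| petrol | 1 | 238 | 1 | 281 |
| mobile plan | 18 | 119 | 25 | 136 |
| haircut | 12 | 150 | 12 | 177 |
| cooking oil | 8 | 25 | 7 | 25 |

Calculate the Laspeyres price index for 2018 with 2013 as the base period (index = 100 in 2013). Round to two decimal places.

Laspeyres price index uses base-period quantities as weights.
ΣP(2018)·Q(2013) = 3×28 + 1×238 + 25×119 + 12×150 + 7×25 = 84 + 238 + 2975 + 1800 + 175 = 5272
ΣP(2013)·Q(2013) = 3×28 + 1×238 + 18×119 + 12×150 + 8×25 = 84 + 238 + 2142 + 1800 + 200 = 4464
Index = 5272 / 4464 × 100 = 118.1004

118.10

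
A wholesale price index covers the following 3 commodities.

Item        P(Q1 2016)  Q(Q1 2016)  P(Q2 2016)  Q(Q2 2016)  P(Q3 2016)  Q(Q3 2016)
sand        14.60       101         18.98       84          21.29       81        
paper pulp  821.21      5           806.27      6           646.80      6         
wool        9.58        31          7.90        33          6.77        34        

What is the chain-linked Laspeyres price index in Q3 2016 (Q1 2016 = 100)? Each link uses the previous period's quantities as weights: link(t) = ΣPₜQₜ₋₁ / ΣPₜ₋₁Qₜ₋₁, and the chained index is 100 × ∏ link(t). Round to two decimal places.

92.77

Link Q1 2016→Q2 2016:
ΣP(Q2 2016)Q(Q1 2016) = 18.98×101 + 806.27×5 + 7.90×31 = 1916.98 + 4031.35 + 244.9 = 6193.23
ΣP(Q1 2016)Q(Q1 2016) = 14.60×101 + 821.21×5 + 9.58×31 = 1474.6 + 4106.05 + 296.98 = 5877.63
link = 6193.23/5877.63 = 1.053695
Link Q2 2016→Q3 2016:
ΣP(Q3 2016)Q(Q2 2016) = 21.29×84 + 646.80×6 + 6.77×33 = 1788.36 + 3880.8 + 223.41 = 5892.57
ΣP(Q2 2016)Q(Q2 2016) = 18.98×84 + 806.27×6 + 7.90×33 = 1594.32 + 4837.62 + 260.7 = 6692.64
link = 5892.57/6692.64 = 0.880455
Chained index = 100 × 1.053695 × 0.880455 = 92.7731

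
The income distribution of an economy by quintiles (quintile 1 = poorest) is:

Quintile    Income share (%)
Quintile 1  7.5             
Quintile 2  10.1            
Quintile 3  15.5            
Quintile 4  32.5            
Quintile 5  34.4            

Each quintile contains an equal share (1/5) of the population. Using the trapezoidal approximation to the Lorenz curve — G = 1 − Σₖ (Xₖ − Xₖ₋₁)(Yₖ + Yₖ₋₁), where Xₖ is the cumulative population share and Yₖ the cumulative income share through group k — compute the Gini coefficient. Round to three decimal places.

0.305

Cumulative income shares Yₖ: 0.0750, 0.1760, 0.3310, 0.6560, 1.0000
Σ (Xₖ−Xₖ₋₁)(Yₖ+Yₖ₋₁) = (1/5)(0.0750+0.0000) + (1/5)(0.1760+0.0750) + (1/5)(0.3310+0.1760) + (1/5)(0.6560+0.3310) + (1/5)(1.0000+0.6560)
  = 0.0150 + 0.0502 + 0.1014 + 0.1974 + 0.3312 = 0.6952
G = 1 − 0.6952 = 0.3048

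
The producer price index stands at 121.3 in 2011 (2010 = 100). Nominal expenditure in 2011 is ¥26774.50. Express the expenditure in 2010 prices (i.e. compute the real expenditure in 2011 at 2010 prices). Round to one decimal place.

Real = Nominal ÷ (Index/100) = 26774.50 ÷ (121.3/100)
     = 26774.50 ÷ 1.213 = 22072.9596

22073.0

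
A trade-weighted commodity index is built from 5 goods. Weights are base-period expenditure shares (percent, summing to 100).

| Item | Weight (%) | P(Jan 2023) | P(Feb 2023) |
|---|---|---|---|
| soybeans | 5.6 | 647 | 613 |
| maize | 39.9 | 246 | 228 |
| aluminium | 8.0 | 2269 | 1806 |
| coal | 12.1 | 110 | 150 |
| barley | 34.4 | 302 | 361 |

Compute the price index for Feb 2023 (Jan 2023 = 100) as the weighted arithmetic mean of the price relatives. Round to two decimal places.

106.27

soybeans: 5.6 × (613/647) = 5.6 × 0.947450 = 5.3057
maize: 39.9 × (228/246) = 39.9 × 0.926829 = 36.9805
aluminium: 8.0 × (1806/2269) = 8.0 × 0.795945 = 6.3676
coal: 12.1 × (150/110) = 12.1 × 1.363636 = 16.5000
barley: 34.4 × (361/302) = 34.4 × 1.195364 = 41.1205
Index = Σ wᵢ·(p₁ᵢ/p₀ᵢ) = 5.3057 + 36.9805 + 6.3676 + 16.5000 + 41.1205 = 106.2743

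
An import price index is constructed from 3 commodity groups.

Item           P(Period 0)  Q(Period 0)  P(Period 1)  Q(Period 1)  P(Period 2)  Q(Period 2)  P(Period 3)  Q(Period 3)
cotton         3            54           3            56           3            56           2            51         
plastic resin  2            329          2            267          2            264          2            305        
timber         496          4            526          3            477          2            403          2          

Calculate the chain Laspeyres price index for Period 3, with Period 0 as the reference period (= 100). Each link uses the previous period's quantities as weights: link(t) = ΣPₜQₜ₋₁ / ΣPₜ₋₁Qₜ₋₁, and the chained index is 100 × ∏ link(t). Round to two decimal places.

Link Period 0→Period 1:
ΣP(Period 1)Q(Period 0) = 3×54 + 2×329 + 526×4 = 162 + 658 + 2104 = 2924
ΣP(Period 0)Q(Period 0) = 3×54 + 2×329 + 496×4 = 162 + 658 + 1984 = 2804
link = 2924/2804 = 1.042796
Link Period 1→Period 2:
ΣP(Period 2)Q(Period 1) = 3×56 + 2×267 + 477×3 = 168 + 534 + 1431 = 2133
ΣP(Period 1)Q(Period 1) = 3×56 + 2×267 + 526×3 = 168 + 534 + 1578 = 2280
link = 2133/2280 = 0.935526
Link Period 2→Period 3:
ΣP(Period 3)Q(Period 2) = 2×56 + 2×264 + 403×2 = 112 + 528 + 806 = 1446
ΣP(Period 2)Q(Period 2) = 3×56 + 2×264 + 477×2 = 168 + 528 + 954 = 1650
link = 1446/1650 = 0.876364
Chained index = 100 × 1.042796 × 0.935526 × 0.876364 = 85.4948

85.49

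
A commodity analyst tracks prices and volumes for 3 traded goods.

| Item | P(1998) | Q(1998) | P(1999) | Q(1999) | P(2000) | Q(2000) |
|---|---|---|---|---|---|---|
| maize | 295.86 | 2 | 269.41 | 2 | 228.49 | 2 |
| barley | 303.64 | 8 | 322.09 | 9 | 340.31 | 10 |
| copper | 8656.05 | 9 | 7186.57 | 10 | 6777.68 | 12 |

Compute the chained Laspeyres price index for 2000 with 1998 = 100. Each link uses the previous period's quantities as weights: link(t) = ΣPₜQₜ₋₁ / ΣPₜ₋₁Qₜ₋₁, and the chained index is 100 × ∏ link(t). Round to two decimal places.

Link 1998→1999:
ΣP(1999)Q(1998) = 269.41×2 + 322.09×8 + 7186.57×9 = 538.82 + 2576.72 + 64679.13 = 67794.67
ΣP(1998)Q(1998) = 295.86×2 + 303.64×8 + 8656.05×9 = 591.72 + 2429.12 + 77904.45 = 80925.29
link = 67794.67/80925.29 = 0.837744
Link 1999→2000:
ΣP(2000)Q(1999) = 228.49×2 + 340.31×9 + 6777.68×10 = 456.98 + 3062.79 + 67776.8 = 71296.57
ΣP(1999)Q(1999) = 269.41×2 + 322.09×9 + 7186.57×10 = 538.82 + 2898.81 + 71865.7 = 75303.33
link = 71296.57/75303.33 = 0.946792
Chained index = 100 × 0.837744 × 0.946792 = 79.3169

79.32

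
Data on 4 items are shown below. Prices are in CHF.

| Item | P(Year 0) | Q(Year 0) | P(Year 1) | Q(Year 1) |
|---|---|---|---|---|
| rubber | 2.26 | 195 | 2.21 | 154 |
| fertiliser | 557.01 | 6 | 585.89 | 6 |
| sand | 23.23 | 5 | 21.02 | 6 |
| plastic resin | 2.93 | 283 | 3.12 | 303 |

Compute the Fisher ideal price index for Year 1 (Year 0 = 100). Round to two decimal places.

104.41

Laspeyres component (base-period weights):
ΣP(Year 1)Q(Year 0) = 2.21×195 + 585.89×6 + 21.02×5 + 3.12×283 = 430.95 + 3515.34 + 105.1 + 882.96 = 4934.35
ΣP(Year 0)Q(Year 0) = 2.26×195 + 557.01×6 + 23.23×5 + 2.93×283 = 440.7 + 3342.06 + 116.15 + 829.19 = 4728.1
L = 4934.35 / 4728.1 × 100 = 104.3622
Paasche component (current-period weights):
ΣP(Year 1)Q(Year 1) = 2.21×154 + 585.89×6 + 21.02×6 + 3.12×303 = 340.34 + 3515.34 + 126.12 + 945.36 = 4927.16
ΣP(Year 0)Q(Year 1) = 2.26×154 + 557.01×6 + 23.23×6 + 2.93×303 = 348.04 + 3342.06 + 139.38 + 887.79 = 4717.27
P = 4927.16 / 4717.27 × 100 = 104.4494
Fisher = √(L × P) = √(104.3622 × 104.4494) = 104.4058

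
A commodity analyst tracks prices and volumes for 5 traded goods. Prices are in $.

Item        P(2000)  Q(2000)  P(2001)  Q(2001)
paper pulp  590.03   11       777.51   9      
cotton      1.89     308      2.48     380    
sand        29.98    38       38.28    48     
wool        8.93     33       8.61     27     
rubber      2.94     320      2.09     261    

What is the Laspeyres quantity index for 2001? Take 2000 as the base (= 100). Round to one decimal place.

Laspeyres quantity index uses base-period prices as weights.
ΣP(2000)·Q(2001) = 590.03×9 + 1.89×380 + 29.98×48 + 8.93×27 + 2.94×261 = 5310.27 + 718.2 + 1439.04 + 241.11 + 767.34 = 8475.96
ΣP(2000)·Q(2000) = 590.03×11 + 1.89×308 + 29.98×38 + 8.93×33 + 2.94×320 = 6490.33 + 582.12 + 1139.24 + 294.69 + 940.8 = 9447.18
Index = 8475.96 / 9447.18 × 100 = 89.7195

89.7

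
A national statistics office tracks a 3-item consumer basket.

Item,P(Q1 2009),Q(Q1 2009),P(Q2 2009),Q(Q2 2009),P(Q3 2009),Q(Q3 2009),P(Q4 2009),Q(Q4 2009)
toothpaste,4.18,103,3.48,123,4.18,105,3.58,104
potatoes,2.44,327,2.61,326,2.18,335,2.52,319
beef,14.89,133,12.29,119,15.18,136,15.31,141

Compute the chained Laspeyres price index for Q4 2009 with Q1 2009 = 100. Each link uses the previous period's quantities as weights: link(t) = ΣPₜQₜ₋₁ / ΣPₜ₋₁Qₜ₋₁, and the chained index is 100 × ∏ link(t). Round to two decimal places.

Link Q1 2009→Q2 2009:
ΣP(Q2 2009)Q(Q1 2009) = 3.48×103 + 2.61×327 + 12.29×133 = 358.44 + 853.47 + 1634.57 = 2846.48
ΣP(Q1 2009)Q(Q1 2009) = 4.18×103 + 2.44×327 + 14.89×133 = 430.54 + 797.88 + 1980.37 = 3208.79
link = 2846.48/3208.79 = 0.887088
Link Q2 2009→Q3 2009:
ΣP(Q3 2009)Q(Q2 2009) = 4.18×123 + 2.18×326 + 15.18×119 = 514.14 + 710.68 + 1806.42 = 3031.24
ΣP(Q2 2009)Q(Q2 2009) = 3.48×123 + 2.61×326 + 12.29×119 = 428.04 + 850.86 + 1462.51 = 2741.41
link = 3031.24/2741.41 = 1.105723
Link Q3 2009→Q4 2009:
ΣP(Q4 2009)Q(Q3 2009) = 3.58×105 + 2.52×335 + 15.31×136 = 375.9 + 844.2 + 2082.16 = 3302.26
ΣP(Q3 2009)Q(Q3 2009) = 4.18×105 + 2.18×335 + 15.18×136 = 438.9 + 730.3 + 2064.48 = 3233.68
link = 3302.26/3233.68 = 1.021208
Chained index = 100 × 0.887088 × 1.105723 × 1.021208 = 100.1676

100.17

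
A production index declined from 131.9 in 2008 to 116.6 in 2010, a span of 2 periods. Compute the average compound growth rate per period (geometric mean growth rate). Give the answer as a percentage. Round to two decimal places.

-5.98%

Growth factor = (116.6/131.9)^(1/2) = (0.884003)^(1/2) = 0.940214
Growth rate = 0.940214 − 1 = -0.059786 = -5.9786%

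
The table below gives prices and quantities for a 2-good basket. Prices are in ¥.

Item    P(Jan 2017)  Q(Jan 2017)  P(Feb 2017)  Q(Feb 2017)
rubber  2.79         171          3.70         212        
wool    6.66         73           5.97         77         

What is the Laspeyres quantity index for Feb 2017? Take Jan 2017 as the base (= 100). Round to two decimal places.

Laspeyres quantity index uses base-period prices as weights.
ΣP(Jan 2017)·Q(Feb 2017) = 2.79×212 + 6.66×77 = 591.48 + 512.82 = 1104.3
ΣP(Jan 2017)·Q(Jan 2017) = 2.79×171 + 6.66×73 = 477.09 + 486.18 = 963.27
Index = 1104.3 / 963.27 × 100 = 114.6408

114.64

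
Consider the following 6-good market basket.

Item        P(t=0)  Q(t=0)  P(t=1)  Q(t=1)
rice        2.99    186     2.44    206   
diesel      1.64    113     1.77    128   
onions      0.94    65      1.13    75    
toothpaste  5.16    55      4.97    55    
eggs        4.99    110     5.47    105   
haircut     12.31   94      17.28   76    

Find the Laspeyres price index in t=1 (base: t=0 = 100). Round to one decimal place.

Laspeyres price index uses base-period quantities as weights.
ΣP(t=1)·Q(t=0) = 2.44×186 + 1.77×113 + 1.13×65 + 4.97×55 + 5.47×110 + 17.28×94 = 453.84 + 200.01 + 73.45 + 273.35 + 601.7 + 1624.32 = 3226.67
ΣP(t=0)·Q(t=0) = 2.99×186 + 1.64×113 + 0.94×65 + 5.16×55 + 4.99×110 + 12.31×94 = 556.14 + 185.32 + 61.1 + 283.8 + 548.9 + 1157.14 = 2792.4
Index = 3226.67 / 2792.4 × 100 = 115.5519

115.6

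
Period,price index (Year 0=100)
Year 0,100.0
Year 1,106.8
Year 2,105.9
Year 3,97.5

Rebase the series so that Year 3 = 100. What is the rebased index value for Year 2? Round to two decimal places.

Rebased(Year 2) = 105.9 / 97.5 × 100 = 108.6154

108.62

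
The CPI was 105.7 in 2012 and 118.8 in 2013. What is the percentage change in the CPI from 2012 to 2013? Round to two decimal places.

12.39%

Change = (118.8 − 105.7) / 105.7 × 100
       = 13.1 / 105.7 × 100 = 12.3936%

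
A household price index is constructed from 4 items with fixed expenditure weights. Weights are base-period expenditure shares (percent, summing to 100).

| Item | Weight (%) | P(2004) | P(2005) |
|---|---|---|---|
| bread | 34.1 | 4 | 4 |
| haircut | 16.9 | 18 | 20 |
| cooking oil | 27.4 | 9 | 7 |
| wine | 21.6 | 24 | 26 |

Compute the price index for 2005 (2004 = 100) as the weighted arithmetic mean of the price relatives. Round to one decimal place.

bread: 34.1 × (4/4) = 34.1 × 1.000000 = 34.1000
haircut: 16.9 × (20/18) = 16.9 × 1.111111 = 18.7778
cooking oil: 27.4 × (7/9) = 27.4 × 0.777778 = 21.3111
wine: 21.6 × (26/24) = 21.6 × 1.083333 = 23.4000
Index = Σ wᵢ·(p₁ᵢ/p₀ᵢ) = 34.1000 + 18.7778 + 21.3111 + 23.4000 = 97.5889

97.6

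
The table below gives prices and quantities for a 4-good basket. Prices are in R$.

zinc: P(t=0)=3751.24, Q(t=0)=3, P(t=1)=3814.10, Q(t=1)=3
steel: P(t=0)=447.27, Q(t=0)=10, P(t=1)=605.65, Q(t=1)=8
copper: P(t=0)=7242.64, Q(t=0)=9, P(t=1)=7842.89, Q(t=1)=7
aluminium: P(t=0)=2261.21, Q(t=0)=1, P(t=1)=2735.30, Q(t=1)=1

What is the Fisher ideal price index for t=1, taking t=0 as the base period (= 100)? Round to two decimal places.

109.12

Laspeyres component (base-period weights):
ΣP(t=1)Q(t=0) = 3814.10×3 + 605.65×10 + 7842.89×9 + 2735.30×1 = 11442.3 + 6056.5 + 70586.01 + 2735.3 = 90820.11
ΣP(t=0)Q(t=0) = 3751.24×3 + 447.27×10 + 7242.64×9 + 2261.21×1 = 11253.72 + 4472.7 + 65183.76 + 2261.21 = 83171.39
L = 90820.11 / 83171.39 × 100 = 109.1963
Paasche component (current-period weights):
ΣP(t=1)Q(t=1) = 3814.10×3 + 605.65×8 + 7842.89×7 + 2735.30×1 = 11442.3 + 4845.2 + 54900.23 + 2735.3 = 73923.03
ΣP(t=0)Q(t=1) = 3751.24×3 + 447.27×8 + 7242.64×7 + 2261.21×1 = 11253.72 + 3578.16 + 50698.48 + 2261.21 = 67791.57
P = 73923.03 / 67791.57 × 100 = 109.0446
Fisher = √(L × P) = √(109.1963 × 109.0446) = 109.1204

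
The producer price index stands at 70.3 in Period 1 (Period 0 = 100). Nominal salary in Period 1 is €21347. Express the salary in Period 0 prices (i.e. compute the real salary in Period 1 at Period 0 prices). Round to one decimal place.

Real = Nominal ÷ (Index/100) = 21347 ÷ (70.3/100)
     = 21347 ÷ 0.703 = 30365.5761

30365.6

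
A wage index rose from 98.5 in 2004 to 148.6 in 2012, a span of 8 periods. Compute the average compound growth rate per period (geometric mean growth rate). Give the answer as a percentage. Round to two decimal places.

5.27%

Growth factor = (148.6/98.5)^(1/8) = (1.508629)^(1/8) = 1.052744
Growth rate = 1.052744 − 1 = 0.052744 = 5.2744%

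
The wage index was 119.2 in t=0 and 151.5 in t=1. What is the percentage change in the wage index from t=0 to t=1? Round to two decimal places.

Change = (151.5 − 119.2) / 119.2 × 100
       = 32.3 / 119.2 × 100 = 27.0973%

27.10%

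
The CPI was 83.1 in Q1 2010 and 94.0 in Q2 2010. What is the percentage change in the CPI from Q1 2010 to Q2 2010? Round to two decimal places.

Change = (94.0 − 83.1) / 83.1 × 100
       = 10.9 / 83.1 × 100 = 13.1167%

13.12%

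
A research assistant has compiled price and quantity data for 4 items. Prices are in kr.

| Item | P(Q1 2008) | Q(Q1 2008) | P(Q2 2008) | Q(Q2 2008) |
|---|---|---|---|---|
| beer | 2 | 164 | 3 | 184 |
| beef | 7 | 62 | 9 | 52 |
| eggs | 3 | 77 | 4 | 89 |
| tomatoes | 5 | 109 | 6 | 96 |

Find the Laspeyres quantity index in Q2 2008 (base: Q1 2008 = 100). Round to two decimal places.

Laspeyres quantity index uses base-period prices as weights.
ΣP(Q1 2008)·Q(Q2 2008) = 2×184 + 7×52 + 3×89 + 5×96 = 368 + 364 + 267 + 480 = 1479
ΣP(Q1 2008)·Q(Q1 2008) = 2×164 + 7×62 + 3×77 + 5×109 = 328 + 434 + 231 + 545 = 1538
Index = 1479 / 1538 × 100 = 96.1638

96.16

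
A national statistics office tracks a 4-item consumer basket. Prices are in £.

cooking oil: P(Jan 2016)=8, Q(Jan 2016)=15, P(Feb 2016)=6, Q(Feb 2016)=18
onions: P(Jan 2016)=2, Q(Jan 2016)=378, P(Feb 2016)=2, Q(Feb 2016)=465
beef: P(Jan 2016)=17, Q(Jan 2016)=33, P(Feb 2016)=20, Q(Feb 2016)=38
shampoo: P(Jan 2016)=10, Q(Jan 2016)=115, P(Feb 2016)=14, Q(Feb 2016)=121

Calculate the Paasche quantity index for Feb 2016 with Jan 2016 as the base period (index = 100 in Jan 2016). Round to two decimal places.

112.07

Paasche quantity index uses current-period prices as weights.
ΣP(Feb 2016)·Q(Feb 2016) = 6×18 + 2×465 + 20×38 + 14×121 = 108 + 930 + 760 + 1694 = 3492
ΣP(Feb 2016)·Q(Jan 2016) = 6×15 + 2×378 + 20×33 + 14×115 = 90 + 756 + 660 + 1610 = 3116
Index = 3492 / 3116 × 100 = 112.0668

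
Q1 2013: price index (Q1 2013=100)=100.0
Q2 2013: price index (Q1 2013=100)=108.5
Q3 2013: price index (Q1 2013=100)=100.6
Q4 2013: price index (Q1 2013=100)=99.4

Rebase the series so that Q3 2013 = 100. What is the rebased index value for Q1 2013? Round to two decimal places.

Rebased(Q1 2013) = 100.0 / 100.6 × 100 = 99.4036

99.40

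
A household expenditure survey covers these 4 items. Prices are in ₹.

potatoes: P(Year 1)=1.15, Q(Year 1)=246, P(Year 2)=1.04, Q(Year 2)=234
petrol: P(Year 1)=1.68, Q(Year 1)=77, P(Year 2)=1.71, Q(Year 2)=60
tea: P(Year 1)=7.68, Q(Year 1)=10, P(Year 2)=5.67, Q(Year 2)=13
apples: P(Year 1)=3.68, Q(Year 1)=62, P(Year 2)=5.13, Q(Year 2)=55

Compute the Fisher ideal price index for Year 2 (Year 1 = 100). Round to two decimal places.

105.34

Laspeyres component (base-period weights):
ΣP(Year 2)Q(Year 1) = 1.04×246 + 1.71×77 + 5.67×10 + 5.13×62 = 255.84 + 131.67 + 56.7 + 318.06 = 762.27
ΣP(Year 1)Q(Year 1) = 1.15×246 + 1.68×77 + 7.68×10 + 3.68×62 = 282.9 + 129.36 + 76.8 + 228.16 = 717.22
L = 762.27 / 717.22 × 100 = 106.2812
Paasche component (current-period weights):
ΣP(Year 2)Q(Year 2) = 1.04×234 + 1.71×60 + 5.67×13 + 5.13×55 = 243.36 + 102.6 + 73.71 + 282.15 = 701.82
ΣP(Year 1)Q(Year 2) = 1.15×234 + 1.68×60 + 7.68×13 + 3.68×55 = 269.1 + 100.8 + 99.84 + 202.4 = 672.14
P = 701.82 / 672.14 × 100 = 104.4157
Fisher = √(L × P) = √(106.2812 × 104.4157) = 105.3443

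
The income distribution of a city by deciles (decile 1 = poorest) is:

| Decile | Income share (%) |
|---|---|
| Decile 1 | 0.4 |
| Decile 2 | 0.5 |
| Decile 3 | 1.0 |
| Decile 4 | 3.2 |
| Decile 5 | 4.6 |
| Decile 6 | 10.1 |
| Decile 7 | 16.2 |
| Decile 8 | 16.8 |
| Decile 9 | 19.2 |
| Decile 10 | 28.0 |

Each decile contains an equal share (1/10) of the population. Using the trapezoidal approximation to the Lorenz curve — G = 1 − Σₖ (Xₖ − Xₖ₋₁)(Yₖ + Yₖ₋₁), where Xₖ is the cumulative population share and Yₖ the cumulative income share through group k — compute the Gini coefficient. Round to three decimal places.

Cumulative income shares Yₖ: 0.0040, 0.0090, 0.0190, 0.0510, 0.0970, 0.1980, 0.3600, 0.5280, 0.7200, 1.0000
Σ (Xₖ−Xₖ₋₁)(Yₖ+Yₖ₋₁) = (1/10)(0.0040+0.0000) + (1/10)(0.0090+0.0040) + (1/10)(0.0190+0.0090) + (1/10)(0.0510+0.0190) + (1/10)(0.0970+0.0510) + (1/10)(0.1980+0.0970) + (1/10)(0.3600+0.1980) + (1/10)(0.5280+0.3600) + (1/10)(0.7200+0.5280) + (1/10)(1.0000+0.7200)
  = 0.0004 + 0.0013 + 0.0028 + 0.0070 + 0.0148 + 0.0295 + 0.0558 + 0.0888 + 0.1248 + 0.1720 = 0.4972
G = 1 − 0.4972 = 0.5028

0.503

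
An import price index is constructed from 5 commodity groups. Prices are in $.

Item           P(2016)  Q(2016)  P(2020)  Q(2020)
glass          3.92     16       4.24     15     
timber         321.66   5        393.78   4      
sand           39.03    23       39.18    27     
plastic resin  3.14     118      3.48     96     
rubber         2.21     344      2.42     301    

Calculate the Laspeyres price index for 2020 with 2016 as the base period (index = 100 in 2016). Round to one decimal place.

Laspeyres price index uses base-period quantities as weights.
ΣP(2020)·Q(2016) = 4.24×16 + 393.78×5 + 39.18×23 + 3.48×118 + 2.42×344 = 67.84 + 1968.9 + 901.14 + 410.64 + 832.48 = 4181
ΣP(2016)·Q(2016) = 3.92×16 + 321.66×5 + 39.03×23 + 3.14×118 + 2.21×344 = 62.72 + 1608.3 + 897.69 + 370.52 + 760.24 = 3699.47
Index = 4181 / 3699.47 × 100 = 113.0162

113.0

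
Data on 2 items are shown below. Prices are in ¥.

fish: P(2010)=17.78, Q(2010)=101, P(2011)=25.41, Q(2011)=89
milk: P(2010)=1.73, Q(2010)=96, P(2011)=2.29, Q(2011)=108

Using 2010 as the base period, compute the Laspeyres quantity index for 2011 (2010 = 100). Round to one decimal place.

90.2

Laspeyres quantity index uses base-period prices as weights.
ΣP(2010)·Q(2011) = 17.78×89 + 1.73×108 = 1582.42 + 186.84 = 1769.26
ΣP(2010)·Q(2010) = 17.78×101 + 1.73×96 = 1795.78 + 166.08 = 1961.86
Index = 1769.26 / 1961.86 × 100 = 90.1828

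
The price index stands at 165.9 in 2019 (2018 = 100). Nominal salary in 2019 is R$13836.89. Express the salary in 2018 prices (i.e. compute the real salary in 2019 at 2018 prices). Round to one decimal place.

8340.5

Real = Nominal ÷ (Index/100) = 13836.89 ÷ (165.9/100)
     = 13836.89 ÷ 1.659 = 8340.5003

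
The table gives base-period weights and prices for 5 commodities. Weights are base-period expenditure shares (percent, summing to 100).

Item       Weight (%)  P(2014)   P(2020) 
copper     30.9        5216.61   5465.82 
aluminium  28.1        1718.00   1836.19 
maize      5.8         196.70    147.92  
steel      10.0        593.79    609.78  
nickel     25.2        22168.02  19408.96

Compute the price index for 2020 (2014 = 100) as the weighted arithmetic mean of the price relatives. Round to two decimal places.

99.10

copper: 30.9 × (5465.82/5216.61) = 30.9 × 1.047772 = 32.3762
aluminium: 28.1 × (1836.19/1718.00) = 28.1 × 1.068795 = 30.0331
maize: 5.8 × (147.92/196.70) = 5.8 × 0.752008 = 4.3616
steel: 10.0 × (609.78/593.79) = 10.0 × 1.026929 = 10.2693
nickel: 25.2 × (19408.96/22168.02) = 25.2 × 0.875539 = 22.0636
Index = Σ wᵢ·(p₁ᵢ/p₀ᵢ) = 32.3762 + 30.0331 + 4.3616 + 10.2693 + 22.0636 = 99.1038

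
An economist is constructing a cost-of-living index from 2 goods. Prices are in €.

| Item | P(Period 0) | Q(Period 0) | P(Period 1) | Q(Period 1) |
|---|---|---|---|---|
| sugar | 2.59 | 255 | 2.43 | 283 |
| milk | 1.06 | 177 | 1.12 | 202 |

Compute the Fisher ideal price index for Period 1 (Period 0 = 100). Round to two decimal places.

96.47

Laspeyres component (base-period weights):
ΣP(Period 1)Q(Period 0) = 2.43×255 + 1.12×177 = 619.65 + 198.24 = 817.89
ΣP(Period 0)Q(Period 0) = 2.59×255 + 1.06×177 = 660.45 + 187.62 = 848.07
L = 817.89 / 848.07 × 100 = 96.4413
Paasche component (current-period weights):
ΣP(Period 1)Q(Period 1) = 2.43×283 + 1.12×202 = 687.69 + 226.24 = 913.93
ΣP(Period 0)Q(Period 1) = 2.59×283 + 1.06×202 = 732.97 + 214.12 = 947.09
P = 913.93 / 947.09 × 100 = 96.4987
Fisher = √(L × P) = √(96.4413 × 96.4987) = 96.4700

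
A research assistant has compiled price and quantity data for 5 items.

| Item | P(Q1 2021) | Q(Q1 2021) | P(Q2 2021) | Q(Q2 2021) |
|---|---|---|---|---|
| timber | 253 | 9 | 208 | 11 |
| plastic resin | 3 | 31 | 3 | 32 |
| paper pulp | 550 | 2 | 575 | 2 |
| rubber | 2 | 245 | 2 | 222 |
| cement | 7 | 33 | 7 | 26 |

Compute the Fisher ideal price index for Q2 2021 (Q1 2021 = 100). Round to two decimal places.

90.93

Laspeyres component (base-period weights):
ΣP(Q2 2021)Q(Q1 2021) = 208×9 + 3×31 + 575×2 + 2×245 + 7×33 = 1872 + 93 + 1150 + 490 + 231 = 3836
ΣP(Q1 2021)Q(Q1 2021) = 253×9 + 3×31 + 550×2 + 2×245 + 7×33 = 2277 + 93 + 1100 + 490 + 231 = 4191
L = 3836 / 4191 × 100 = 91.5295
Paasche component (current-period weights):
ΣP(Q2 2021)Q(Q2 2021) = 208×11 + 3×32 + 575×2 + 2×222 + 7×26 = 2288 + 96 + 1150 + 444 + 182 = 4160
ΣP(Q1 2021)Q(Q2 2021) = 253×11 + 3×32 + 550×2 + 2×222 + 7×26 = 2783 + 96 + 1100 + 444 + 182 = 4605
P = 4160 / 4605 × 100 = 90.3366
Fisher = √(L × P) = √(91.5295 × 90.3366) = 90.9311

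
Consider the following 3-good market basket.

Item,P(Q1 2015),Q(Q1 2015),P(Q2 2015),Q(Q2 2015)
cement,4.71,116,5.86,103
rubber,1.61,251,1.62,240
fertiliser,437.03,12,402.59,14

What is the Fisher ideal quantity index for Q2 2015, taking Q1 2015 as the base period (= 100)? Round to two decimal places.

112.43

Laspeyres component (base-period weights):
ΣP(Q1 2015)Q(Q2 2015) = 4.71×103 + 1.61×240 + 437.03×14 = 485.13 + 386.4 + 6118.42 = 6989.95
ΣP(Q1 2015)Q(Q1 2015) = 4.71×116 + 1.61×251 + 437.03×12 = 546.36 + 404.11 + 5244.36 = 6194.83
L = 6989.95 / 6194.83 × 100 = 112.8352
Paasche component (current-period weights):
ΣP(Q2 2015)Q(Q2 2015) = 5.86×103 + 1.62×240 + 402.59×14 = 603.58 + 388.8 + 5636.26 = 6628.64
ΣP(Q2 2015)Q(Q1 2015) = 5.86×116 + 1.62×251 + 402.59×12 = 679.76 + 406.62 + 4831.08 = 5917.46
P = 6628.64 / 5917.46 × 100 = 112.0183
Fisher = √(L × P) = √(112.8352 × 112.0183) = 112.4260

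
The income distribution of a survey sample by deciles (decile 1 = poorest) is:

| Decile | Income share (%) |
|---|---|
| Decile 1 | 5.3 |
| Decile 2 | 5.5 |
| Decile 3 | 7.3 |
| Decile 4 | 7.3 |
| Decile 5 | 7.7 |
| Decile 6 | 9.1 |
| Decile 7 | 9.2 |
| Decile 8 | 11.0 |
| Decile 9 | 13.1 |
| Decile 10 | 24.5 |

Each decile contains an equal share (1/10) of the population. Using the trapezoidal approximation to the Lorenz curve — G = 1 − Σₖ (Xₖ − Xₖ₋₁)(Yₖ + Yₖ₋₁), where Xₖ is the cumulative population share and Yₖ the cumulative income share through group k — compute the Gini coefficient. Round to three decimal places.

0.252

Cumulative income shares Yₖ: 0.0530, 0.1080, 0.1810, 0.2540, 0.3310, 0.4220, 0.5140, 0.6240, 0.7550, 1.0000
Σ (Xₖ−Xₖ₋₁)(Yₖ+Yₖ₋₁) = (1/10)(0.0530+0.0000) + (1/10)(0.1080+0.0530) + (1/10)(0.1810+0.1080) + (1/10)(0.2540+0.1810) + (1/10)(0.3310+0.2540) + (1/10)(0.4220+0.3310) + (1/10)(0.5140+0.4220) + (1/10)(0.6240+0.5140) + (1/10)(0.7550+0.6240) + (1/10)(1.0000+0.7550)
  = 0.0053 + 0.0161 + 0.0289 + 0.0435 + 0.0585 + 0.0753 + 0.0936 + 0.1138 + 0.1379 + 0.1755 = 0.7484
G = 1 − 0.7484 = 0.2516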